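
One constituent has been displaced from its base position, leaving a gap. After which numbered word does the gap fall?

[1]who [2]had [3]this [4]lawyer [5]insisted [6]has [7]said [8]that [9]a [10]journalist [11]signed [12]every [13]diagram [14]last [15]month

The displaced element is "who" (word 1).
It is linked across 1 clause boundary (Ø).
It functions as the subject of "said", so the gap sits immediately after word 5 ("insisted").
Base order: This lawyer had insisted that who has said that a journalist signed every diagram last month.

5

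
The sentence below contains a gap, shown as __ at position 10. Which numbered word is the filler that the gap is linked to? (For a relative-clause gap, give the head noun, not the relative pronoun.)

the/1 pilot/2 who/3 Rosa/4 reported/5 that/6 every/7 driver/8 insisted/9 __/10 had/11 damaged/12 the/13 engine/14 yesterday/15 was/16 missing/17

The gap at 10 is the subject of "damaged", inside a relative clause.
The relative pronoun is "who" (word 3); it is bound by the head noun immediately before it.
Its filler is the head noun "pilot", at word 2.

2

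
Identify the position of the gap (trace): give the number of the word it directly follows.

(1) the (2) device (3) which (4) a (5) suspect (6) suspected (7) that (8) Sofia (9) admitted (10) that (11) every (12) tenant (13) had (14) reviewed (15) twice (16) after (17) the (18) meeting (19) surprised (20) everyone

14

The displaced element is "the device" (word 2).
It is linked across 2 clause boundaries (that → that).
It functions as the direct object of "reviewed", so the gap sits immediately after word 14 ("reviewed").
Base order: A suspect suspected that Sofia admitted that every tenant had reviewed the device twice after the meeting.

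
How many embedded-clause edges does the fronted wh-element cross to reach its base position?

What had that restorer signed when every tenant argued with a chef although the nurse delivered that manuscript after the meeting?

"what" originates inside the matrix clause — no clause boundary is crossed.

0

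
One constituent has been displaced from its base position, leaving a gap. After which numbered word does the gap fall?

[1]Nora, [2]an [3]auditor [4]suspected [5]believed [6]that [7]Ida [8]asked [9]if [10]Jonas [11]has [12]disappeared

4

The displaced element is "Nora" (word 1).
It is linked across 1 clause boundary (Ø).
It functions as the subject of "believed", so the gap sits immediately after word 4 ("suspected").
Base order: An auditor suspected that Nora believed that Ida asked if Jonas has disappeared.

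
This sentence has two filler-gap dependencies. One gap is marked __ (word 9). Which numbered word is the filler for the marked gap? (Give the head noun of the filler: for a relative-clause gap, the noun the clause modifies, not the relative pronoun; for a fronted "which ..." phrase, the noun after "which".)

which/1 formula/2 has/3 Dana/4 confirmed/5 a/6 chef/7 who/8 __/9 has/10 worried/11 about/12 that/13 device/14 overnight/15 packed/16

The marked gap is inside the relative clause, the subject of "worried".
Its filler is the head noun "chef" (via "who"), at word 7.
(The other dependency links word 2 to a gap after word 16.)

7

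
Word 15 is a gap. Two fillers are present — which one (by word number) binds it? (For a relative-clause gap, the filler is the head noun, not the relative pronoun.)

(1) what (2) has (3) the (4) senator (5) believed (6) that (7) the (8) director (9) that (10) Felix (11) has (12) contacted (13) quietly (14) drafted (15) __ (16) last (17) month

The marked gap is the direct object of "drafted".
Its filler is the fronted wh-phrase "what", at word 1.
(The other dependency links word 8 to a gap after word 12.)

1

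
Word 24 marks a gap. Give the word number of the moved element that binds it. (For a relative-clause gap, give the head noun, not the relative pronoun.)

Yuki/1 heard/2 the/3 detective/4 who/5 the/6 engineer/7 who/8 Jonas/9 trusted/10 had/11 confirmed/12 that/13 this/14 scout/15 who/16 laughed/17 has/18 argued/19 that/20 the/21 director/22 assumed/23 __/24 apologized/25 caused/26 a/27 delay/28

4

The gap at 24 is the subject of "apologized", inside a relative clause.
The relative pronoun is "who" (word 5); it is bound by the head noun immediately before it.
Its filler is the head noun "detective", at word 4.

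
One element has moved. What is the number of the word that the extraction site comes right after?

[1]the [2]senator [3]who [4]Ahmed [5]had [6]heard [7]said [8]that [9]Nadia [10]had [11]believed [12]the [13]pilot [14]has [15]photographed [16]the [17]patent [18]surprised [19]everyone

6

The displaced element is "the senator" (word 2).
It is linked across 1 clause boundary (Ø).
It functions as the subject of "said", so the gap sits immediately after word 6 ("heard").
Base order: Ahmed had heard that the senator said that Nadia had believed the pilot has photographed the patent.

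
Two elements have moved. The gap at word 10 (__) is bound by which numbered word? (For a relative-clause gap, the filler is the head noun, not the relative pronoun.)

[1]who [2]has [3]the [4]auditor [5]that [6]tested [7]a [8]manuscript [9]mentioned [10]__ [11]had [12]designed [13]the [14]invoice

The marked gap is the subject of "designed".
Its filler is the fronted wh-phrase "who", at word 1.
(The other dependency links word 4 to a gap after word 5.)

1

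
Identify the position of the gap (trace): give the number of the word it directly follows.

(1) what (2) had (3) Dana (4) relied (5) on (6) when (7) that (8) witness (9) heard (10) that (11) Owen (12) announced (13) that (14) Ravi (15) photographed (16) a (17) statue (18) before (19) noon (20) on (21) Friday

The displaced element is "what" (word 1).
It functions as the object of the preposition "on" of "relied", so the gap sits immediately after word 5 ("on").
Base order: Dana had relied on what when that witness heard that Owen announced that Ravi photographed a statue before noon on Friday.

5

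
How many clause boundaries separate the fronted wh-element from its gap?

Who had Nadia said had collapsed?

"who" is extracted from the subject of "collapsed".
Boundaries crossed, outermost first: [Ø] — 1 in total.

1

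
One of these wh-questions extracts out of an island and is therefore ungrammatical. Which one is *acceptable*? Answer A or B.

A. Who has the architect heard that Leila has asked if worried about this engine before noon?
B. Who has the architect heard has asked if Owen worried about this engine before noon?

In A, the wh-phrase is extracted from inside a wh-island (introduced by "if"), which blocks movement.
In B, the extraction path crosses only that-complement boundaries, which are transparent.
So B is grammatical.

B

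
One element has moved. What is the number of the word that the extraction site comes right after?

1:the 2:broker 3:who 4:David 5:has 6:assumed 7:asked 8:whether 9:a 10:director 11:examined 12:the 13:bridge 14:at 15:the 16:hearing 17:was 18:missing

The displaced element is "the broker" (word 2).
It is linked across 1 clause boundary (Ø).
It functions as the subject of "asked", so the gap sits immediately after word 6 ("assumed").
Base order: David has assumed that the broker asked whether a director examined the bridge at the hearing.

6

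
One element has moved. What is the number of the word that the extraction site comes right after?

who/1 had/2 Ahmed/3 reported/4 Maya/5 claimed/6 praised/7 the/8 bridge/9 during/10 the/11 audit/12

The displaced element is "who" (word 1).
It is linked across 2 clause boundaries (Ø → Ø).
It functions as the subject of "praised", so the gap sits immediately after word 6 ("claimed").
Base order: Ahmed had reported Maya claimed who praised the bridge during the audit.

6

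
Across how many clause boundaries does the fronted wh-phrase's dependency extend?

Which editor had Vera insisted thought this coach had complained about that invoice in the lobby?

1

"which editor" is extracted from the subject of "thought".
Boundaries crossed, outermost first: [Ø] — 1 in total.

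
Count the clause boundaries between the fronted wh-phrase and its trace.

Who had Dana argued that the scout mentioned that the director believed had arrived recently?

"who" is extracted from the subject of "arrived".
Boundaries crossed, outermost first: [that], [that], [Ø] — 3 in total.

3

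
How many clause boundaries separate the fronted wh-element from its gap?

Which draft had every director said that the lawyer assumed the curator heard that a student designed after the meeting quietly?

"which draft" is extracted from the object of "designed".
Boundaries crossed, outermost first: [that], [Ø], [that] — 3 in total.

3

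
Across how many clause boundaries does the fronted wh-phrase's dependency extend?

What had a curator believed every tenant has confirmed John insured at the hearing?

"what" is extracted from the object of "insured".
Boundaries crossed, outermost first: [Ø], [Ø] — 2 in total.

2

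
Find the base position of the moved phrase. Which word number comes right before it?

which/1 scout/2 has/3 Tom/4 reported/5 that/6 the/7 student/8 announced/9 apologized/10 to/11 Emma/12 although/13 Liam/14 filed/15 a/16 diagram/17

The displaced element is "which scout" (word 2).
It is linked across 2 clause boundaries (that → Ø).
It functions as the subject of "apologized", so the gap sits immediately after word 9 ("announced").
Base order: Tom has reported that the student announced that which scout apologized to Emma although Liam filed a diagram.

9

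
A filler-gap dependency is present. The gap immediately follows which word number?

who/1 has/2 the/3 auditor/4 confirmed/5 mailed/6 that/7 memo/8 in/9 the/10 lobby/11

5

The displaced element is "who" (word 1).
It is linked across 1 clause boundary (Ø).
It functions as the subject of "mailed", so the gap sits immediately after word 5 ("confirmed").
Base order: The auditor has confirmed who mailed that memo in the lobby.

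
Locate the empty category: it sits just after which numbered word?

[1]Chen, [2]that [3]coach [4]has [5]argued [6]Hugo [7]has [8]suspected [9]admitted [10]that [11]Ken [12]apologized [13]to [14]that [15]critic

The displaced element is "Chen" (word 1).
It is linked across 2 clause boundaries (Ø → Ø).
It functions as the subject of "admitted", so the gap sits immediately after word 8 ("suspected").
Base order: That coach has argued Hugo has suspected Chen admitted that Ken apologized to that critic.

8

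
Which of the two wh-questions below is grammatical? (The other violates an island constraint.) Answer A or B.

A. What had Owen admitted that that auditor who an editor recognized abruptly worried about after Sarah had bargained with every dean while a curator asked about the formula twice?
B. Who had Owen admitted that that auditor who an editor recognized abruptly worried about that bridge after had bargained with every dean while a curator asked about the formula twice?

In B, the wh-phrase is extracted from inside an adjunct island (introduced by "after"), which blocks movement.
In A, the extraction path crosses only that-complement boundaries, which are transparent.
So A is grammatical.

A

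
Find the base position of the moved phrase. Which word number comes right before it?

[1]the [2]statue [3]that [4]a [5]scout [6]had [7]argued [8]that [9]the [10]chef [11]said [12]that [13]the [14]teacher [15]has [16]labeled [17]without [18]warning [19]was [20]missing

The displaced element is "the statue" (word 2).
It is linked across 2 clause boundaries (that → that).
It functions as the direct object of "labeled", so the gap sits immediately after word 16 ("labeled").
Base order: A scout had argued that the chef said that the teacher has labeled the statue without warning.

16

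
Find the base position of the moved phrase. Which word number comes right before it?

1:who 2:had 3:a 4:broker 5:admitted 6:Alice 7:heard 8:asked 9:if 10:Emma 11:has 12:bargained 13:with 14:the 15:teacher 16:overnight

7

The displaced element is "who" (word 1).
It is linked across 2 clause boundaries (Ø → Ø).
It functions as the subject of "asked", so the gap sits immediately after word 7 ("heard").
Base order: A broker had admitted Alice heard that who asked if Emma has bargained with the teacher overnight.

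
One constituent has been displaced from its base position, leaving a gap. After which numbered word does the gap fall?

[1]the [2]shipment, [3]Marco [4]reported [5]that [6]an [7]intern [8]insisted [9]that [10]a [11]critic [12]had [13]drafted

13

The displaced element is "the shipment" (word 2).
It is linked across 2 clause boundaries (that → that).
It functions as the direct object of "drafted", so the gap sits immediately after word 13 ("drafted").
Base order: Marco reported that an intern insisted that a critic had drafted the shipment.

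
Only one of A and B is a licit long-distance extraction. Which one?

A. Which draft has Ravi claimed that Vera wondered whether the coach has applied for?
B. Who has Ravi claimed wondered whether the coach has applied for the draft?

B

In A, the wh-phrase is extracted from inside a wh-island (introduced by "whether"), which blocks movement.
In B, the extraction path crosses only that-complement boundaries, which are transparent.
So B is grammatical.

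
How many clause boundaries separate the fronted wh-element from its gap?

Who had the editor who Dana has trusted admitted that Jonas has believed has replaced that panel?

2

"who" is extracted from the subject of "replaced".
Boundaries crossed, outermost first: [that], [Ø] — 2 in total.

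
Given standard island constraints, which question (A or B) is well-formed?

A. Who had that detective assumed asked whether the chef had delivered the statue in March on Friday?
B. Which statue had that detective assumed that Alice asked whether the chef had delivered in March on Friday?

A

In B, the wh-phrase is extracted from inside a wh-island (introduced by "whether"), which blocks movement.
In A, the extraction path crosses only that-complement boundaries, which are transparent.
So A is grammatical.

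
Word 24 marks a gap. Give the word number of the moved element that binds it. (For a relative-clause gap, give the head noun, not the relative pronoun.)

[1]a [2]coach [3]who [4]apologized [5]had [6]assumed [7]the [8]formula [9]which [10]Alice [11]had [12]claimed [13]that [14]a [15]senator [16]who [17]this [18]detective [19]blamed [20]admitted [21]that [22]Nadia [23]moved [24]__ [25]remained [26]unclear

8

The gap at 24 is the object of "moved", inside a relative clause.
The relative pronoun is "which" (word 9); it is bound by the head noun immediately before it.
Its filler is the head noun "formula", at word 8.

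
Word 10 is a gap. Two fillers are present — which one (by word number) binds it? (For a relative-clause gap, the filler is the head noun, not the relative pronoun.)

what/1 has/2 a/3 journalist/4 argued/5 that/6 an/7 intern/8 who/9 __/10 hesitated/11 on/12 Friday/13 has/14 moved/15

8

The marked gap is inside the relative clause, the subject of "hesitated".
Its filler is the head noun "intern" (via "who"), at word 8.
(The other dependency links word 1 to a gap after word 15.)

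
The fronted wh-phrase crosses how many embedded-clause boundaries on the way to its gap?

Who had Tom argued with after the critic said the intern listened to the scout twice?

"who" originates inside the matrix clause — no clause boundary is crossed.

0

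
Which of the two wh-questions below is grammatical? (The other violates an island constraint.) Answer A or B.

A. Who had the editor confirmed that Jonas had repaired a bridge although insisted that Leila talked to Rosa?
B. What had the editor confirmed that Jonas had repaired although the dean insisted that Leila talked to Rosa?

B

In A, the wh-phrase is extracted from inside an adjunct island (introduced by "although"), which blocks movement.
In B, the extraction path crosses only that-complement boundaries, which are transparent.
So B is grammatical.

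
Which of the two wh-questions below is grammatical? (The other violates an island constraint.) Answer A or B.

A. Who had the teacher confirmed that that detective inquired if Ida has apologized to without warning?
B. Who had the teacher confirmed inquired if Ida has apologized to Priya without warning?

B

In A, the wh-phrase is extracted from inside a wh-island (introduced by "if"), which blocks movement.
In B, the extraction path crosses only that-complement boundaries, which are transparent.
So B is grammatical.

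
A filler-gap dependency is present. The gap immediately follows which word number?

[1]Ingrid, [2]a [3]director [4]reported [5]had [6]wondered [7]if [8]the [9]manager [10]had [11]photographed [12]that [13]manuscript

4

The displaced element is "Ingrid" (word 1).
It is linked across 1 clause boundary (Ø).
It functions as the subject of "wondered", so the gap sits immediately after word 4 ("reported").
Base order: A director reported that Ingrid had wondered if the manager had photographed that manuscript.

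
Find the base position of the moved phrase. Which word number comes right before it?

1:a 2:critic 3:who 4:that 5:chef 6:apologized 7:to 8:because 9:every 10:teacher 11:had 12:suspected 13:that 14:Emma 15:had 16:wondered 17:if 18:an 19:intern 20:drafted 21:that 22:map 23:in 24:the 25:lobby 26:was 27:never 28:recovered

The displaced element is "a critic" (word 2).
It functions as the object of the preposition "to" of "apologized", so the gap sits immediately after word 7 ("to").
Base order: That chef apologized to a critic because every teacher had suspected that Emma had wondered if an intern drafted that map in the lobby.

7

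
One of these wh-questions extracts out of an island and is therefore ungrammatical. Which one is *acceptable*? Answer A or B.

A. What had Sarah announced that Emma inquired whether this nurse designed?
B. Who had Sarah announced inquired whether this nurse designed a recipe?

B

In A, the wh-phrase is extracted from inside a wh-island (introduced by "whether"), which blocks movement.
In B, the extraction path crosses only that-complement boundaries, which are transparent.
So B is grammatical.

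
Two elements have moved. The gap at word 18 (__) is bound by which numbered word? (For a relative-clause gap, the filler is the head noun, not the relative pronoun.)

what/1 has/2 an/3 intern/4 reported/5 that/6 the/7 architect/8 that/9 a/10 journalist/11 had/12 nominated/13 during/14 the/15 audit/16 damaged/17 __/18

The marked gap is the direct object of "damaged".
Its filler is the fronted wh-phrase "what", at word 1.
(The other dependency links word 8 to a gap after word 13.)

1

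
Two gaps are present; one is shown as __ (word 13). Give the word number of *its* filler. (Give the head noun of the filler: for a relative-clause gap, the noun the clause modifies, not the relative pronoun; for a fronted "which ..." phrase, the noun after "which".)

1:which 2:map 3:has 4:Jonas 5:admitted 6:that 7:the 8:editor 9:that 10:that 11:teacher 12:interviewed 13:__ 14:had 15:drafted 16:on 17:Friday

8

The marked gap is inside the relative clause, the direct object of "interviewed".
Its filler is the head noun "editor" (via "that"), at word 8.
(The other dependency links word 2 to a gap after word 15.)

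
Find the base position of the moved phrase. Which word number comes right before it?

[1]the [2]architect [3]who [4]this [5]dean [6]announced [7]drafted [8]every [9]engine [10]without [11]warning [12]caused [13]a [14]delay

6

The displaced element is "the architect" (word 2).
It is linked across 1 clause boundary (Ø).
It functions as the subject of "drafted", so the gap sits immediately after word 6 ("announced").
Base order: This dean announced the architect drafted every engine without warning.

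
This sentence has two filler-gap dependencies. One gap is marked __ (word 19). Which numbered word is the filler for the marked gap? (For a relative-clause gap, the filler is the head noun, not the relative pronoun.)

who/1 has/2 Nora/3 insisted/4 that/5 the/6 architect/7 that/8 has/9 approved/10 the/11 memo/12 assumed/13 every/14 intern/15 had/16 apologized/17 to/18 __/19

The marked gap is the object of the preposition "to" of "apologized".
Its filler is the fronted wh-phrase "who", at word 1.
(The other dependency links word 7 to a gap after word 8.)

1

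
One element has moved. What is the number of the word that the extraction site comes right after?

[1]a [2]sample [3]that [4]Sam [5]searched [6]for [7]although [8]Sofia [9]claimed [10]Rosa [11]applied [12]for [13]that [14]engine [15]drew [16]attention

6

The displaced element is "a sample" (word 2).
It functions as the object of the preposition "for" of "searched", so the gap sits immediately after word 6 ("for").
Base order: Sam searched for a sample although Sofia claimed Rosa applied for that engine.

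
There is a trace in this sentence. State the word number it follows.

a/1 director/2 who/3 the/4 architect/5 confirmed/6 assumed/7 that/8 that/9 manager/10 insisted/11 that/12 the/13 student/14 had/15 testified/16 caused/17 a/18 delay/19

6

The displaced element is "a director" (word 2).
It is linked across 1 clause boundary (Ø).
It functions as the subject of "assumed", so the gap sits immediately after word 6 ("confirmed").
Base order: The architect confirmed a director assumed that that manager insisted that the student had testified.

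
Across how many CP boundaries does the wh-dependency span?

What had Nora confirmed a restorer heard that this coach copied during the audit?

2

"what" is extracted from the object of "copied".
Boundaries crossed, outermost first: [Ø], [that] — 2 in total.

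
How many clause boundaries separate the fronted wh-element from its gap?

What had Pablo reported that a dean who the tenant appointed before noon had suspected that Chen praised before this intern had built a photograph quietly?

"what" is extracted from the object of "praised".
Boundaries crossed, outermost first: [that], [that] — 2 in total.

2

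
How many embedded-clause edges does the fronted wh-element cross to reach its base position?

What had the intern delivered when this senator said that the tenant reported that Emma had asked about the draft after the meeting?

0

"what" originates inside the matrix clause — no clause boundary is crossed.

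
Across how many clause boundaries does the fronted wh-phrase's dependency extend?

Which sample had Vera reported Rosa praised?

"which sample" is extracted from the object of "praised".
Boundaries crossed, outermost first: [Ø] — 1 in total.

1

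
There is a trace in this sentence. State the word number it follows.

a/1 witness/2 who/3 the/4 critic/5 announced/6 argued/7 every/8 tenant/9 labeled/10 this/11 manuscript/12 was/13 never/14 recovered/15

The displaced element is "a witness" (word 2).
It is linked across 1 clause boundary (Ø).
It functions as the subject of "argued", so the gap sits immediately after word 6 ("announced").
Base order: The critic announced a witness argued every tenant labeled this manuscript.

6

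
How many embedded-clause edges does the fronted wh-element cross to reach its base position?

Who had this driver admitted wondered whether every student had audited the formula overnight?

1

"who" is extracted from the subject of "wondered".
Boundaries crossed, outermost first: [Ø] — 1 in total.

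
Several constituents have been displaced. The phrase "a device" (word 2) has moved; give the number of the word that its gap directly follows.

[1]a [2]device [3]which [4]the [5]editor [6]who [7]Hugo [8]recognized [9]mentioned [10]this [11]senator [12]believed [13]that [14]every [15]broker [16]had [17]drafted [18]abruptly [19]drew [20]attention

17

The displaced element is "a device" (word 2).
It is linked across 2 clause boundaries (Ø → that).
It functions as the direct object of "drafted", so the gap sits immediately after word 17 ("drafted").
Base order: The editor who Hugo recognized mentioned this senator believed that every broker had drafted a device abruptly.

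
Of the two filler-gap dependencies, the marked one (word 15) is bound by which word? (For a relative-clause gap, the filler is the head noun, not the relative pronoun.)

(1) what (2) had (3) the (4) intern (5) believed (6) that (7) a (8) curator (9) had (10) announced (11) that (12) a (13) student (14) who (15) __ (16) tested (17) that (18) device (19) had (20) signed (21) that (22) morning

The marked gap is inside the relative clause, the subject of "tested".
Its filler is the head noun "student" (via "who"), at word 13.
(The other dependency links word 1 to a gap after word 20.)

13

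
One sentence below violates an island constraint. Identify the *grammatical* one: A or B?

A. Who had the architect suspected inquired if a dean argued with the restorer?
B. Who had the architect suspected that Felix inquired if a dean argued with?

In B, the wh-phrase is extracted from inside a wh-island (introduced by "if"), which blocks movement.
In A, the extraction path crosses only that-complement boundaries, which are transparent.
So A is grammatical.

A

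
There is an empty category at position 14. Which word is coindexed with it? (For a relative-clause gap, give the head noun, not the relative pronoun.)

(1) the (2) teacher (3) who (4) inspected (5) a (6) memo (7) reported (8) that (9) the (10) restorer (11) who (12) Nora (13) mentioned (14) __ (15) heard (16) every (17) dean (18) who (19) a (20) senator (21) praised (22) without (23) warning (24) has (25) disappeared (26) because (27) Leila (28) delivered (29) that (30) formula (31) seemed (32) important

The gap at 14 is the subject of "heard", inside a relative clause.
The relative pronoun is "who" (word 11); it is bound by the head noun immediately before it.
Its filler is the head noun "restorer", at word 10.

10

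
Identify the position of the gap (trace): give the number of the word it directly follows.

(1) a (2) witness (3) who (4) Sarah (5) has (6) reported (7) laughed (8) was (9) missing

The displaced element is "a witness" (word 2).
It is linked across 1 clause boundary (Ø).
It functions as the subject of "laughed", so the gap sits immediately after word 6 ("reported").
Base order: Sarah has reported that a witness laughed.

6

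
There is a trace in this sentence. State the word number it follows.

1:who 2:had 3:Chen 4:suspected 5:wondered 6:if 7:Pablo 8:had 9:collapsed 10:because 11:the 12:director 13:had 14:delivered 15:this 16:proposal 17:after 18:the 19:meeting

The displaced element is "who" (word 1).
It is linked across 1 clause boundary (Ø).
It functions as the subject of "wondered", so the gap sits immediately after word 4 ("suspected").
Base order: Chen had suspected who wondered if Pablo had collapsed because the director had delivered this proposal after the meeting.

4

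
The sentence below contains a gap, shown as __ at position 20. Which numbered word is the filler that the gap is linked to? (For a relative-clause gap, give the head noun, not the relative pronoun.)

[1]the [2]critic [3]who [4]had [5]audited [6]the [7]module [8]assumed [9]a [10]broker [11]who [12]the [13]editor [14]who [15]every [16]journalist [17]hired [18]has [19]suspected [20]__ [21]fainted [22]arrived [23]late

The gap at 20 is the subject of "fainted", inside a relative clause.
The relative pronoun is "who" (word 11); it is bound by the head noun immediately before it.
Its filler is the head noun "broker", at word 10.

10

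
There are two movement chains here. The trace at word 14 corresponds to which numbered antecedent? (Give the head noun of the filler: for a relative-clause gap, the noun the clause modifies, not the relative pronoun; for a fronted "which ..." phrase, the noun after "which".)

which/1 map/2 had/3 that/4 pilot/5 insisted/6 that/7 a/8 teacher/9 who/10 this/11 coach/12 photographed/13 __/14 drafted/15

9

The marked gap is inside the relative clause, the direct object of "photographed".
Its filler is the head noun "teacher" (via "who"), at word 9.
(The other dependency links word 2 to a gap after word 15.)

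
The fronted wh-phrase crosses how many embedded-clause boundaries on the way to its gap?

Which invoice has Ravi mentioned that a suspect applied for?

1

"which invoice" is extracted from the PP object of "applied".
Boundaries crossed, outermost first: [that] — 1 in total.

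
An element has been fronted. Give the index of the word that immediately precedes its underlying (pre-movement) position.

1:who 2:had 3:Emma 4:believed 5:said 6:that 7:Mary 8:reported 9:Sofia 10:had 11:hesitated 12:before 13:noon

4

The displaced element is "who" (word 1).
It is linked across 1 clause boundary (Ø).
It functions as the subject of "said", so the gap sits immediately after word 4 ("believed").
Base order: Emma had believed who said that Mary reported Sofia had hesitated before noon.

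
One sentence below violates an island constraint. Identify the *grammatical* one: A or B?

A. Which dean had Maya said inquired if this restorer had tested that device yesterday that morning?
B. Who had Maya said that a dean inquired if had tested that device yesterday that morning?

In B, the wh-phrase is extracted from inside a wh-island (introduced by "if"), which blocks movement.
In A, the extraction path crosses only that-complement boundaries, which are transparent.
So A is grammatical.

A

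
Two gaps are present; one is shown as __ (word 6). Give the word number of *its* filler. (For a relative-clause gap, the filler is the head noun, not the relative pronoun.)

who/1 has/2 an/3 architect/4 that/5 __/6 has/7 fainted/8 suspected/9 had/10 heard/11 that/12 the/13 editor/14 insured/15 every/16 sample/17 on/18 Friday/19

4

The marked gap is inside the relative clause, the subject of "fainted".
Its filler is the head noun "architect" (via "that"), at word 4.
(The other dependency links word 1 to a gap after word 9.)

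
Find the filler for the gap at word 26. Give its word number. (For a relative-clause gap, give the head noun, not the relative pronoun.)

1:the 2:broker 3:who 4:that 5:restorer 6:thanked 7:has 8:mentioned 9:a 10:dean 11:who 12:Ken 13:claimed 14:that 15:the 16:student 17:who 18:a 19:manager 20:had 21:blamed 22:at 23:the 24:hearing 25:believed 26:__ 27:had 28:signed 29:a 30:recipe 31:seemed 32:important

10

The gap at 26 is the subject of "signed", inside a relative clause.
The relative pronoun is "who" (word 11); it is bound by the head noun immediately before it.
Its filler is the head noun "dean", at word 10.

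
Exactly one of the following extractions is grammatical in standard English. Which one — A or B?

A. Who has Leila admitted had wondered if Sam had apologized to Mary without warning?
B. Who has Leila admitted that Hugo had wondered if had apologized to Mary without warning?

In B, the wh-phrase is extracted from inside a wh-island (introduced by "if"), which blocks movement.
In A, the extraction path crosses only that-complement boundaries, which are transparent.
So A is grammatical.

A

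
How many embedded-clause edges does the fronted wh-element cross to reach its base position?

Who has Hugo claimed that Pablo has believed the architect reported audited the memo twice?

"who" is extracted from the subject of "audited".
Boundaries crossed, outermost first: [that], [Ø], [Ø] — 3 in total.

3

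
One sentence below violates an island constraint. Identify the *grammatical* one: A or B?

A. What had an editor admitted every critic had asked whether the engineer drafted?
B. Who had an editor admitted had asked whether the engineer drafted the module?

B

In A, the wh-phrase is extracted from inside a wh-island (introduced by "whether"), which blocks movement.
In B, the extraction path crosses only that-complement boundaries, which are transparent.
So B is grammatical.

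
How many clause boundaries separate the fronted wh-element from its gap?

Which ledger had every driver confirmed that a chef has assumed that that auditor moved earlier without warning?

2

"which ledger" is extracted from the object of "moved".
Boundaries crossed, outermost first: [that], [that] — 2 in total.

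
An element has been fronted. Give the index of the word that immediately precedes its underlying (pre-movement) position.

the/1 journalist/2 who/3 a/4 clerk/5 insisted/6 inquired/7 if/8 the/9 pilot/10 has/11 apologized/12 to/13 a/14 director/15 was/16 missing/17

6

The displaced element is "the journalist" (word 2).
It is linked across 1 clause boundary (Ø).
It functions as the subject of "inquired", so the gap sits immediately after word 6 ("insisted").
Base order: A clerk insisted that the journalist inquired if the pilot has apologized to a director.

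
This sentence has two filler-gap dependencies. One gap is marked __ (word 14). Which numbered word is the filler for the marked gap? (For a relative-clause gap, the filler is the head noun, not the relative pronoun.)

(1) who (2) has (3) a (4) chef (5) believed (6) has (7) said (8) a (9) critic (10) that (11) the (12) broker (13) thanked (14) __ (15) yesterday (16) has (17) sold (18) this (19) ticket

The marked gap is inside the relative clause, the direct object of "thanked".
Its filler is the head noun "critic" (via "that"), at word 9.
(The other dependency links word 1 to a gap after word 5.)

9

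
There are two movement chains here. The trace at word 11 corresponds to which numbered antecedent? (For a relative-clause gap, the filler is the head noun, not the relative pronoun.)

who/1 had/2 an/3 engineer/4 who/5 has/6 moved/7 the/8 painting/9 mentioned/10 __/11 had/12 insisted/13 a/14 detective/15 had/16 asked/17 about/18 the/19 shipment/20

1

The marked gap is the subject of "insisted".
Its filler is the fronted wh-phrase "who", at word 1.
(The other dependency links word 4 to a gap after word 5.)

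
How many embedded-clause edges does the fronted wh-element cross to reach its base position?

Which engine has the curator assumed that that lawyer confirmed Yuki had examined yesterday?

2

"which engine" is extracted from the object of "examined".
Boundaries crossed, outermost first: [that], [Ø] — 2 in total.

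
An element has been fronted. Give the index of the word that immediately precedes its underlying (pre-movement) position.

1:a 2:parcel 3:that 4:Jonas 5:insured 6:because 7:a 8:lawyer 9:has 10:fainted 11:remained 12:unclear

The displaced element is "a parcel" (word 2).
It functions as the direct object of "insured", so the gap sits immediately after word 5 ("insured").
Base order: Jonas insured a parcel because a lawyer has fainted.

5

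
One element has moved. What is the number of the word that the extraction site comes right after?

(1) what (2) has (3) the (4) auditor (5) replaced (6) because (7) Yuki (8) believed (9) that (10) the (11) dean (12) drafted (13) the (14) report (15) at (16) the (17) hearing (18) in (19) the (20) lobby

The displaced element is "what" (word 1).
It functions as the direct object of "replaced", so the gap sits immediately after word 5 ("replaced").
Base order: The auditor has replaced what because Yuki believed that the dean drafted the report at the hearing in the lobby.

5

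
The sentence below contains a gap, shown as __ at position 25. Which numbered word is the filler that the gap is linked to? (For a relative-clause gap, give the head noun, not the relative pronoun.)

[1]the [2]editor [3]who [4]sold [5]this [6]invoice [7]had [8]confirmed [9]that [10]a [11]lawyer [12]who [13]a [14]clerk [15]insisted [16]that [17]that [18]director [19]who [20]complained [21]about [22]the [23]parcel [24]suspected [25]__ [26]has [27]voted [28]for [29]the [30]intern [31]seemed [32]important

The gap at 25 is the subject of "voted", inside a relative clause.
The relative pronoun is "who" (word 12); it is bound by the head noun immediately before it.
Its filler is the head noun "lawyer", at word 11.

11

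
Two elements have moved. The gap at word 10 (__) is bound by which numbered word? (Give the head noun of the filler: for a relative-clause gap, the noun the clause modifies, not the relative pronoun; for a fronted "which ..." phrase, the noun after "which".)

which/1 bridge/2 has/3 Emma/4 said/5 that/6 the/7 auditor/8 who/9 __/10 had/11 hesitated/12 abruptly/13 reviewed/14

The marked gap is inside the relative clause, the subject of "hesitated".
Its filler is the head noun "auditor" (via "who"), at word 8.
(The other dependency links word 2 to a gap after word 14.)

8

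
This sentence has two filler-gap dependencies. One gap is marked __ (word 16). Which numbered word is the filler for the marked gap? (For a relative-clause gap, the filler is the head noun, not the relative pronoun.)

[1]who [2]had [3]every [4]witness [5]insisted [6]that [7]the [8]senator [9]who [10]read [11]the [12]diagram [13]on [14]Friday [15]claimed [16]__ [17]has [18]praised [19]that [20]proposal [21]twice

1

The marked gap is the subject of "praised".
Its filler is the fronted wh-phrase "who", at word 1.
(The other dependency links word 8 to a gap after word 9.)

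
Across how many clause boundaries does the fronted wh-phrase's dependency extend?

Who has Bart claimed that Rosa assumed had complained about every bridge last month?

"who" is extracted from the subject of "complained".
Boundaries crossed, outermost first: [that], [Ø] — 2 in total.

2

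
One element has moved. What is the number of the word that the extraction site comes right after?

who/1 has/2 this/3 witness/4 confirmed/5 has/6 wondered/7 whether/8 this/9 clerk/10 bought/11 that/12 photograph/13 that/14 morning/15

5

The displaced element is "who" (word 1).
It is linked across 1 clause boundary (Ø).
It functions as the subject of "wondered", so the gap sits immediately after word 5 ("confirmed").
Base order: This witness has confirmed that who has wondered whether this clerk bought that photograph that morning.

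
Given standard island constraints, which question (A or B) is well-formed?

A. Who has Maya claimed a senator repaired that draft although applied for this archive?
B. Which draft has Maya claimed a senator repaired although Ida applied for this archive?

In A, the wh-phrase is extracted from inside an adjunct island (introduced by "although"), which blocks movement.
In B, the extraction path crosses only that-complement boundaries, which are transparent.
So B is grammatical.

B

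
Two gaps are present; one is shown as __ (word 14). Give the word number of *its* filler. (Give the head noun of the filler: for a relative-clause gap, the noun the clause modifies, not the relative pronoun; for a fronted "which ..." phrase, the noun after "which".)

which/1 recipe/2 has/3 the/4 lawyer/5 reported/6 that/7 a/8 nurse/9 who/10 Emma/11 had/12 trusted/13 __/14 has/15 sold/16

The marked gap is inside the relative clause, the direct object of "trusted".
Its filler is the head noun "nurse" (via "who"), at word 9.
(The other dependency links word 2 to a gap after word 16.)

9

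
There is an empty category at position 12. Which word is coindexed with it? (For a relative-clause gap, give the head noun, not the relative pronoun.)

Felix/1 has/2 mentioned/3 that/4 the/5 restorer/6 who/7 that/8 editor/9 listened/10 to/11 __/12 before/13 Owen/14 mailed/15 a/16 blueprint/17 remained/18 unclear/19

6

The gap at 12 is the prepositional object of "listened", inside a relative clause.
The relative pronoun is "who" (word 7); it is bound by the head noun immediately before it.
Its filler is the head noun "restorer", at word 6.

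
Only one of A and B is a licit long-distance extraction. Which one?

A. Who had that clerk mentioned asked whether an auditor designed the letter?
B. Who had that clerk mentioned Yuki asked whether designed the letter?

A

In B, the wh-phrase is extracted from inside a wh-island (introduced by "whether"), which blocks movement.
In A, the extraction path crosses only that-complement boundaries, which are transparent.
So A is grammatical.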